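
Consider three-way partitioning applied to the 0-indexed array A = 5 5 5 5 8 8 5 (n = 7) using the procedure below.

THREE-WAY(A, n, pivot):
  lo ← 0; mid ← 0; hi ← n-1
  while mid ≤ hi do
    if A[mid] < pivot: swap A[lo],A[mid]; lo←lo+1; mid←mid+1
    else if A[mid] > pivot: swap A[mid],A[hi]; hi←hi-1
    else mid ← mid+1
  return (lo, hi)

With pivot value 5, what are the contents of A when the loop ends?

lo=0 mid=0 hi=6
5=5: mid=1
5=5: mid=2
5=5: mid=3
5=5: mid=4
8>5: swap(4,6), hi=5 ⇒ 5 5 5 5 5 8 8
5=5: mid=5
8>5: swap(5,5), hi=4 ⇒ 5 5 5 5 5 8 8
done. lo=0 hi=4; A=5 5 5 5 5 8 8

5 5 5 5 5 8 8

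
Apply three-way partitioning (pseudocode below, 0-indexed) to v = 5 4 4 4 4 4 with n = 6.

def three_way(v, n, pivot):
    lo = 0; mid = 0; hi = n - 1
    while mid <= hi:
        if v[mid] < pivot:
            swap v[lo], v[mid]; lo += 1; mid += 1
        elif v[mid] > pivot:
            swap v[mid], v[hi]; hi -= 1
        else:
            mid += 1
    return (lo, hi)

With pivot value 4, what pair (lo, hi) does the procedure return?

(0, 4)

lo=0 mid=0 hi=5
5>4: swap(0,5), hi=4 ⇒ 4 4 4 4 4 5
4=4: mid=1
4=4: mid=2
4=4: mid=3
4=4: mid=4
4=4: mid=5
done. lo=0 hi=4; v=4 4 4 4 4 5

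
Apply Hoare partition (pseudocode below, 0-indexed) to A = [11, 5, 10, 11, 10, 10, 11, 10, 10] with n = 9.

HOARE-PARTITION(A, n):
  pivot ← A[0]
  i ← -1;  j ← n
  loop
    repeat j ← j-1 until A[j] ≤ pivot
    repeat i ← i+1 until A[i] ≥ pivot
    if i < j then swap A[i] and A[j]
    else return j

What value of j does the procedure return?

pivot=11
j stops at 8 (10), i stops at 0 (11); swap ⇒ [10, 5, 10, 11, 10, 10, 11, 10, 11]
j stops at 7 (10), i stops at 3 (11); swap ⇒ [10, 5, 10, 10, 10, 10, 11, 11, 11]
j stops at 6, i stops at 6; i≥j ⇒ return 6. A=[10, 5, 10, 10, 10, 10, 11, 11, 11]

6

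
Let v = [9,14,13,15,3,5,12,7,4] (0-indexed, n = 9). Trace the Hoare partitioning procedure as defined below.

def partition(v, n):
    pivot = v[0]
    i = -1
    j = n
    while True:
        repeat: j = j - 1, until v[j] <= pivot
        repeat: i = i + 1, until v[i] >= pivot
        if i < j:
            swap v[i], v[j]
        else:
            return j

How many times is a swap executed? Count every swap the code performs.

pivot = v[0] = 9; i = -1, j = 9
j→8 (v[8]=4≤9), i→0 (v[0]=9≥9); i<j, swap → [4,14,13,15,3,5,12,7,9]
j→7 (v[7]=7≤9), i→1 (v[1]=14≥9); i<j, swap → [4,7,13,15,3,5,12,14,9]
j→5 (v[5]=5≤9), i→2 (v[2]=13≥9); i<j, swap → [4,7,5,15,3,13,12,14,9]
j→4 (v[4]=3≤9), i→3 (v[3]=15≥9); i<j, swap → [4,7,5,3,15,13,12,14,9]
j→3, i→4; i≥j, return j=3. v = [4,7,5,3,15,13,12,14,9]

4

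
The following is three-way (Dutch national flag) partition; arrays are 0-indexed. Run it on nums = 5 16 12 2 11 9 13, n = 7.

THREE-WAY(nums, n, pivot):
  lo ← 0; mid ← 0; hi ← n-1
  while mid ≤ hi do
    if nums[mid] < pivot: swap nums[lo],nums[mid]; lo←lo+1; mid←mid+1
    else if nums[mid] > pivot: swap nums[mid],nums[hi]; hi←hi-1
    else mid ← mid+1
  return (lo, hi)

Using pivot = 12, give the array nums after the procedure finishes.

5 9 2 11 12 13 16

lo=0 mid=0 hi=6
5<12: swap(0,0), lo=1 mid=1 ⇒ 5 16 12 2 11 9 13
16>12: swap(1,6), hi=5 ⇒ 5 13 12 2 11 9 16
13>12: swap(1,5), hi=4 ⇒ 5 9 12 2 11 13 16
9<12: swap(1,1), lo=2 mid=2 ⇒ 5 9 12 2 11 13 16
12=12: mid=3
2<12: swap(2,3), lo=3 mid=4 ⇒ 5 9 2 12 11 13 16
11<12: swap(3,4), lo=4 mid=5 ⇒ 5 9 2 11 12 13 16
done. lo=4 hi=4; nums=5 9 2 11 12 13 16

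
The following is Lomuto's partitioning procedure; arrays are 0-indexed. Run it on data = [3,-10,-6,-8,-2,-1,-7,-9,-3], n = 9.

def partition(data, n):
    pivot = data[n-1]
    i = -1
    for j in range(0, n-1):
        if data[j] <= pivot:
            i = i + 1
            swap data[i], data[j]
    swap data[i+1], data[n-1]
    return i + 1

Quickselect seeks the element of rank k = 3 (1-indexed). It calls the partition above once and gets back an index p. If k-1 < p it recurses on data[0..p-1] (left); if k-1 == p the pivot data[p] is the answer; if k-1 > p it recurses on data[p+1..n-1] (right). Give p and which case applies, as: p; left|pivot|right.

5; left

pivot=-3, i=-1
j=0: 3>-3, skip
j=1: -10≤-3, i=0, swap(0,1) ⇒ [-10,3,-6,-8,-2,-1,-7,-9,-3]
j=2: -6≤-3, i=1, swap(1,2) ⇒ [-10,-6,3,-8,-2,-1,-7,-9,-3]
j=3: -8≤-3, i=2, swap(2,3) ⇒ [-10,-6,-8,3,-2,-1,-7,-9,-3]
j=4: -2>-3, skip
j=5: -1>-3, skip
j=6: -7≤-3, i=3, swap(3,6) ⇒ [-10,-6,-8,-7,-2,-1,3,-9,-3]
j=7: -9≤-3, i=4, swap(4,7) ⇒ [-10,-6,-8,-7,-9,-1,3,-2,-3]
swap(5,8) ⇒ [-10,-6,-8,-7,-9,-3,3,-2,-1]; return 5
p = 5; k-1 = 2 < 5 ⇒ left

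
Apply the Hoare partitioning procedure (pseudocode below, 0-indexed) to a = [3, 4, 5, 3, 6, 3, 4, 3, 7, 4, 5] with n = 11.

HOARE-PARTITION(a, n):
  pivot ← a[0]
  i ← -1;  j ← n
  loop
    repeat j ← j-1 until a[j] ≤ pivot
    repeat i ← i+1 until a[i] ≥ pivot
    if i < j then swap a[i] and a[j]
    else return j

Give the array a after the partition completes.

[3, 3, 3, 5, 6, 4, 4, 3, 7, 4, 5]

pivot = a[0] = 3; i = -1, j = 11
j→7 (a[7]=3≤3), i→0 (a[0]=3≥3); i<j, swap → [3, 4, 5, 3, 6, 3, 4, 3, 7, 4, 5]
j→5 (a[5]=3≤3), i→1 (a[1]=4≥3); i<j, swap → [3, 3, 5, 3, 6, 4, 4, 3, 7, 4, 5]
j→3 (a[3]=3≤3), i→2 (a[2]=5≥3); i<j, swap → [3, 3, 3, 5, 6, 4, 4, 3, 7, 4, 5]
j→2, i→3; i≥j, return j=2. a = [3, 3, 3, 5, 6, 4, 4, 3, 7, 4, 5]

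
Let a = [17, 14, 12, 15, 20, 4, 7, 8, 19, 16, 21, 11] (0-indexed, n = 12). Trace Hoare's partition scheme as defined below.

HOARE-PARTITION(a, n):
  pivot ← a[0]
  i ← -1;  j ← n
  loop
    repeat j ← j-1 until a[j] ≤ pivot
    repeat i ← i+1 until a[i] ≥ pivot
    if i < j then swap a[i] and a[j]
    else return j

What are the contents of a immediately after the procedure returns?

pivot = a[0] = 17; i = -1, j = 12
j→11 (a[11]=11≤17), i→0 (a[0]=17≥17); i<j, swap → [11, 14, 12, 15, 20, 4, 7, 8, 19, 16, 21, 17]
j→9 (a[9]=16≤17), i→4 (a[4]=20≥17); i<j, swap → [11, 14, 12, 15, 16, 4, 7, 8, 19, 20, 21, 17]
j→7, i→8; i≥j, return j=7. a = [11, 14, 12, 15, 16, 4, 7, 8, 19, 20, 21, 17]

[11, 14, 12, 15, 16, 4, 7, 8, 19, 20, 21, 17]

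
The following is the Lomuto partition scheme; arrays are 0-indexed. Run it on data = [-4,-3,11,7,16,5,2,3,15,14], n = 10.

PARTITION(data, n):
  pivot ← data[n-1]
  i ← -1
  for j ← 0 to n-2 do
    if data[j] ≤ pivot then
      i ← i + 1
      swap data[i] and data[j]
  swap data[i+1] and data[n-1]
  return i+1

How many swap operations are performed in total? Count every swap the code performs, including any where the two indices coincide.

8

pivot=14, i=-1
j=0: -4≤14, i=0, swap(0,0) ⇒ [-4,-3,11,7,16,5,2,3,15,14]
j=1: -3≤14, i=1, swap(1,1) ⇒ [-4,-3,11,7,16,5,2,3,15,14]
j=2: 11≤14, i=2, swap(2,2) ⇒ [-4,-3,11,7,16,5,2,3,15,14]
j=3: 7≤14, i=3, swap(3,3) ⇒ [-4,-3,11,7,16,5,2,3,15,14]
j=4: 16>14, skip
j=5: 5≤14, i=4, swap(4,5) ⇒ [-4,-3,11,7,5,16,2,3,15,14]
j=6: 2≤14, i=5, swap(5,6) ⇒ [-4,-3,11,7,5,2,16,3,15,14]
j=7: 3≤14, i=6, swap(6,7) ⇒ [-4,-3,11,7,5,2,3,16,15,14]
j=8: 15>14, skip
swap(7,9) ⇒ [-4,-3,11,7,5,2,3,14,15,16]; return 7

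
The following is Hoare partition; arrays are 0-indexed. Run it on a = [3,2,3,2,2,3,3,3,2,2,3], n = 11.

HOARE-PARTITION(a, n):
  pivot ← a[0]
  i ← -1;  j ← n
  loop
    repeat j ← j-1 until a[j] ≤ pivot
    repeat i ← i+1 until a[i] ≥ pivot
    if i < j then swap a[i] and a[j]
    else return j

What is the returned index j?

6

pivot=3
j stops at 10 (3), i stops at 0 (3); swap ⇒ [3,2,3,2,2,3,3,3,2,2,3]
j stops at 9 (2), i stops at 2 (3); swap ⇒ [3,2,2,2,2,3,3,3,2,3,3]
j stops at 8 (2), i stops at 5 (3); swap ⇒ [3,2,2,2,2,2,3,3,3,3,3]
j stops at 7 (3), i stops at 6 (3); swap ⇒ [3,2,2,2,2,2,3,3,3,3,3]
j stops at 6, i stops at 7; i≥j ⇒ return 6. a=[3,2,2,2,2,2,3,3,3,3,3]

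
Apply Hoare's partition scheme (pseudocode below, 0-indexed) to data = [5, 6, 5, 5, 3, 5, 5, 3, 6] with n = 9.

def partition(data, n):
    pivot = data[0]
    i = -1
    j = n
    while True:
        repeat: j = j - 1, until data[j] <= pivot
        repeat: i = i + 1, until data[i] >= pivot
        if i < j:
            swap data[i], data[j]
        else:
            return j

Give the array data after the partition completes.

pivot = data[0] = 5; i = -1, j = 9
j→7 (data[7]=3≤5), i→0 (data[0]=5≥5); i<j, swap → [3, 6, 5, 5, 3, 5, 5, 5, 6]
j→6 (data[6]=5≤5), i→1 (data[1]=6≥5); i<j, swap → [3, 5, 5, 5, 3, 5, 6, 5, 6]
j→5 (data[5]=5≤5), i→2 (data[2]=5≥5); i<j, swap → [3, 5, 5, 5, 3, 5, 6, 5, 6]
j→4 (data[4]=3≤5), i→3 (data[3]=5≥5); i<j, swap → [3, 5, 5, 3, 5, 5, 6, 5, 6]
j→3, i→4; i≥j, return j=3. data = [3, 5, 5, 3, 5, 5, 6, 5, 6]

[3, 5, 5, 3, 5, 5, 6, 5, 6]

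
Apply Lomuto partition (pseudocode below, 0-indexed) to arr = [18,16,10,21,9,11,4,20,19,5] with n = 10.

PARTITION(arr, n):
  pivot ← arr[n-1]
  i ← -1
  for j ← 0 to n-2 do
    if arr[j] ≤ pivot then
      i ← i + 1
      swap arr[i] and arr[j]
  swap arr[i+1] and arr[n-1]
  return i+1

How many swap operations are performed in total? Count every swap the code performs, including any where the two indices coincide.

pivot = arr[9] = 5; i = -1
j=0: arr[0]=18 > 5 → no swap
j=1: arr[1]=16 > 5 → no swap
j=2: arr[2]=10 > 5 → no swap
j=3: arr[3]=21 > 5 → no swap
j=4: arr[4]=9 > 5 → no swap
j=5: arr[5]=11 > 5 → no swap
j=6: arr[6]=4 ≤ 5 → i=0, swap arr[0],arr[6] → [4,16,10,21,9,11,18,20,19,5]
j=7: arr[7]=20 > 5 → no swap
j=8: arr[8]=19 > 5 → no swap
final swap arr[1],arr[9] → [4,5,10,21,9,11,18,20,19,16]; return 1

2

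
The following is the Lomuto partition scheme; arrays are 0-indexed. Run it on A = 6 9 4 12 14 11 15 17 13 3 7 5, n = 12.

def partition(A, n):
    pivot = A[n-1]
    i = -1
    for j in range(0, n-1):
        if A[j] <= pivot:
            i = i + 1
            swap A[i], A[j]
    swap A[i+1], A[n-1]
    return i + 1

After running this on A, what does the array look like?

pivot = A[11] = 5; i = -1
j=0: A[0]=6 > 5 → no swap
j=1: A[1]=9 > 5 → no swap
j=2: A[2]=4 ≤ 5 → i=0, swap A[0],A[2] → 4 9 6 12 14 11 15 17 13 3 7 5
j=3: A[3]=12 > 5 → no swap
j=4: A[4]=14 > 5 → no swap
j=5: A[5]=11 > 5 → no swap
j=6: A[6]=15 > 5 → no swap
j=7: A[7]=17 > 5 → no swap
j=8: A[8]=13 > 5 → no swap
j=9: A[9]=3 ≤ 5 → i=1, swap A[1],A[9] → 4 3 6 12 14 11 15 17 13 9 7 5
j=10: A[10]=7 > 5 → no swap
final swap A[2],A[11] → 4 3 5 12 14 11 15 17 13 9 7 6; return 2

4 3 5 12 14 11 15 17 13 9 7 6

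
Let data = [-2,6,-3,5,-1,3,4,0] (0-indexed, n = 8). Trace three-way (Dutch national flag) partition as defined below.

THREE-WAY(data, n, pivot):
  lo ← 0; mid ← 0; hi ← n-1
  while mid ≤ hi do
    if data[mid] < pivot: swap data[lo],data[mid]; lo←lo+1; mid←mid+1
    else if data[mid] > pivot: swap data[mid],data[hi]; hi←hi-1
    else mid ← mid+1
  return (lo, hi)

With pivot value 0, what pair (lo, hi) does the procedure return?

(3, 3)

pivot = 0; lo=0, mid=0, hi=7
data[mid]=-2<0: swap data[0],data[0]; lo=1,mid=1 → [-2,6,-3,5,-1,3,4,0]
data[mid]=6>0: swap data[1],data[7]; hi=6 → [-2,0,-3,5,-1,3,4,6]
data[mid]=0=0: mid=2
data[mid]=-3<0: swap data[1],data[2]; lo=2,mid=3 → [-2,-3,0,5,-1,3,4,6]
data[mid]=5>0: swap data[3],data[6]; hi=5 → [-2,-3,0,4,-1,3,5,6]
data[mid]=4>0: swap data[3],data[5]; hi=4 → [-2,-3,0,3,-1,4,5,6]
data[mid]=3>0: swap data[3],data[4]; hi=3 → [-2,-3,0,-1,3,4,5,6]
data[mid]=-1<0: swap data[2],data[3]; lo=3,mid=4 → [-2,-3,-1,0,3,4,5,6]
end: lo=3, hi=3; data = [-2,-3,-1,0,3,4,5,6]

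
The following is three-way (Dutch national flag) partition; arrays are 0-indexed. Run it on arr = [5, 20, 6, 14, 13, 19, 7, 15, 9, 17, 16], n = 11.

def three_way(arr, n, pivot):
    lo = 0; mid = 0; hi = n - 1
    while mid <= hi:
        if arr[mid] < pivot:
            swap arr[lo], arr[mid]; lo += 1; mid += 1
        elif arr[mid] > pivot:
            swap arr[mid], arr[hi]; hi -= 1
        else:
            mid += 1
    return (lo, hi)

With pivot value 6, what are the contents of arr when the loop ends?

[5, 6, 14, 13, 19, 7, 15, 9, 17, 16, 20]

lo=0 mid=0 hi=10
5<6: swap(0,0), lo=1 mid=1 ⇒ [5, 20, 6, 14, 13, 19, 7, 15, 9, 17, 16]
20>6: swap(1,10), hi=9 ⇒ [5, 16, 6, 14, 13, 19, 7, 15, 9, 17, 20]
16>6: swap(1,9), hi=8 ⇒ [5, 17, 6, 14, 13, 19, 7, 15, 9, 16, 20]
17>6: swap(1,8), hi=7 ⇒ [5, 9, 6, 14, 13, 19, 7, 15, 17, 16, 20]
9>6: swap(1,7), hi=6 ⇒ [5, 15, 6, 14, 13, 19, 7, 9, 17, 16, 20]
15>6: swap(1,6), hi=5 ⇒ [5, 7, 6, 14, 13, 19, 15, 9, 17, 16, 20]
7>6: swap(1,5), hi=4 ⇒ [5, 19, 6, 14, 13, 7, 15, 9, 17, 16, 20]
19>6: swap(1,4), hi=3 ⇒ [5, 13, 6, 14, 19, 7, 15, 9, 17, 16, 20]
13>6: swap(1,3), hi=2 ⇒ [5, 14, 6, 13, 19, 7, 15, 9, 17, 16, 20]
14>6: swap(1,2), hi=1 ⇒ [5, 6, 14, 13, 19, 7, 15, 9, 17, 16, 20]
6=6: mid=2
done. lo=1 hi=1; arr=[5, 6, 14, 13, 19, 7, 15, 9, 17, 16, 20]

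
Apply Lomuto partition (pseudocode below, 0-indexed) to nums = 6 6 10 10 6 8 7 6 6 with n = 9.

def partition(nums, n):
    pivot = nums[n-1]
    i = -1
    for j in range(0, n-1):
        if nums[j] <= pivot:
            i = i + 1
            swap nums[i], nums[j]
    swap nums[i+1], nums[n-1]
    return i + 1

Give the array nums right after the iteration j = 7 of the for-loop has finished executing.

6 6 6 6 10 8 7 10 6

pivot = nums[8] = 6; i = -1
j=0: nums[0]=6 ≤ 6 → i=0, swap nums[0],nums[0] (no change) → 6 6 10 10 6 8 7 6 6
j=1: nums[1]=6 ≤ 6 → i=1, swap nums[1],nums[1] (no change) → 6 6 10 10 6 8 7 6 6
j=2: nums[2]=10 > 6 → no swap
j=3: nums[3]=10 > 6 → no swap
j=4: nums[4]=6 ≤ 6 → i=2, swap nums[2],nums[4] → 6 6 6 10 10 8 7 6 6
j=5: nums[5]=8 > 6 → no swap
j=6: nums[6]=7 > 6 → no swap
j=7: nums[7]=6 ≤ 6 → i=3, swap nums[3],nums[7] → 6 6 6 6 10 8 7 10 6
(after j=7) nums = 6 6 6 6 10 8 7 10 6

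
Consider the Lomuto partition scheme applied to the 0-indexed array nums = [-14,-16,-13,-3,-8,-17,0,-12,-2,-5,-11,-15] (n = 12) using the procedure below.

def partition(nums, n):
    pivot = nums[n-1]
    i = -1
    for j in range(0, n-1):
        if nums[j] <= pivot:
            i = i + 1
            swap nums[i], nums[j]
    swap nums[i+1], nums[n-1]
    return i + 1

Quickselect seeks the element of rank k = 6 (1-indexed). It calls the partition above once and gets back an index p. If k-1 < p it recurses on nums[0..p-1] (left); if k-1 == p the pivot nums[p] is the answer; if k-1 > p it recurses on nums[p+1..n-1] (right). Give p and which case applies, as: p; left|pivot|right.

pivot=-15, i=-1
j=0: -14>-15, skip
j=1: -16≤-15, i=0, swap(0,1) ⇒ [-16,-14,-13,-3,-8,-17,0,-12,-2,-5,-11,-15]
j=2: -13>-15, skip
j=3: -3>-15, skip
j=4: -8>-15, skip
j=5: -17≤-15, i=1, swap(1,5) ⇒ [-16,-17,-13,-3,-8,-14,0,-12,-2,-5,-11,-15]
j=6: 0>-15, skip
j=7: -12>-15, skip
j=8: -2>-15, skip
j=9: -5>-15, skip
j=10: -11>-15, skip
swap(2,11) ⇒ [-16,-17,-15,-3,-8,-14,0,-12,-2,-5,-11,-13]; return 2
p = 2; k-1 = 5 > 2 ⇒ right

2; right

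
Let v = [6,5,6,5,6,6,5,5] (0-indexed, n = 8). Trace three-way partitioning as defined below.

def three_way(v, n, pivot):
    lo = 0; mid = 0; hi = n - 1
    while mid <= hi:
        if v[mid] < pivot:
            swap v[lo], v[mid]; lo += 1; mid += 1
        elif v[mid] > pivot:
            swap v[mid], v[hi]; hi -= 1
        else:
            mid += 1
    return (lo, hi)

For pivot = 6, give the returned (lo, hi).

(4, 7)

pivot = 6; lo=0, mid=0, hi=7
v[mid]=6=6: mid=1
v[mid]=5<6: swap v[0],v[1]; lo=1,mid=2 → [5,6,6,5,6,6,5,5]
v[mid]=6=6: mid=3
v[mid]=5<6: swap v[1],v[3]; lo=2,mid=4 → [5,5,6,6,6,6,5,5]
v[mid]=6=6: mid=5
v[mid]=6=6: mid=6
v[mid]=5<6: swap v[2],v[6]; lo=3,mid=7 → [5,5,5,6,6,6,6,5]
v[mid]=5<6: swap v[3],v[7]; lo=4,mid=8 → [5,5,5,5,6,6,6,6]
end: lo=4, hi=7; v = [5,5,5,5,6,6,6,6]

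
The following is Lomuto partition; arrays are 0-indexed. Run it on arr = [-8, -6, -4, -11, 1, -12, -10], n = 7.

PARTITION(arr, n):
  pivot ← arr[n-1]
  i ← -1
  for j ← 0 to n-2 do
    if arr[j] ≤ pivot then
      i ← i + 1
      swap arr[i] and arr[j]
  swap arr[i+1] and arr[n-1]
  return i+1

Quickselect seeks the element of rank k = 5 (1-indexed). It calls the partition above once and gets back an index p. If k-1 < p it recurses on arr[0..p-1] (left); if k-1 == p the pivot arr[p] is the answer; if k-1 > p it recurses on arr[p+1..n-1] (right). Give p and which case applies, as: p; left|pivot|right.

pivot = arr[6] = -10; i = -1
j=0: arr[0]=-8 > -10 → no swap
j=1: arr[1]=-6 > -10 → no swap
j=2: arr[2]=-4 > -10 → no swap
j=3: arr[3]=-11 ≤ -10 → i=0, swap arr[0],arr[3] → [-11, -6, -4, -8, 1, -12, -10]
j=4: arr[4]=1 > -10 → no swap
j=5: arr[5]=-12 ≤ -10 → i=1, swap arr[1],arr[5] → [-11, -12, -4, -8, 1, -6, -10]
final swap arr[2],arr[6] → [-11, -12, -10, -8, 1, -6, -4]; return 2
p = 2; k-1 = 4 > 2 ⇒ right

2; right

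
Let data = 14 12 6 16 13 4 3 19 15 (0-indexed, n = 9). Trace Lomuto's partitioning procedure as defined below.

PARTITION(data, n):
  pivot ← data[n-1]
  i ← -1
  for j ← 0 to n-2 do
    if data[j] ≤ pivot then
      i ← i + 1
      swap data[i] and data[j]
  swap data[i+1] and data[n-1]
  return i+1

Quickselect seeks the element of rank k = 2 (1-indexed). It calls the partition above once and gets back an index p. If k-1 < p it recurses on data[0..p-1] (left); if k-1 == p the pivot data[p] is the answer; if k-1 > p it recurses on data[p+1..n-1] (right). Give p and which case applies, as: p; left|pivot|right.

pivot = data[8] = 15; i = -1
j=0: data[0]=14 ≤ 15 → i=0, swap data[0],data[0] (no change) → 14 12 6 16 13 4 3 19 15
j=1: data[1]=12 ≤ 15 → i=1, swap data[1],data[1] (no change) → 14 12 6 16 13 4 3 19 15
j=2: data[2]=6 ≤ 15 → i=2, swap data[2],data[2] (no change) → 14 12 6 16 13 4 3 19 15
j=3: data[3]=16 > 15 → no swap
j=4: data[4]=13 ≤ 15 → i=3, swap data[3],data[4] → 14 12 6 13 16 4 3 19 15
j=5: data[5]=4 ≤ 15 → i=4, swap data[4],data[5] → 14 12 6 13 4 16 3 19 15
j=6: data[6]=3 ≤ 15 → i=5, swap data[5],data[6] → 14 12 6 13 4 3 16 19 15
j=7: data[7]=19 > 15 → no swap
final swap data[6],data[8] → 14 12 6 13 4 3 15 19 16; return 6
p = 6; k-1 = 1 < 6 ⇒ left

6; left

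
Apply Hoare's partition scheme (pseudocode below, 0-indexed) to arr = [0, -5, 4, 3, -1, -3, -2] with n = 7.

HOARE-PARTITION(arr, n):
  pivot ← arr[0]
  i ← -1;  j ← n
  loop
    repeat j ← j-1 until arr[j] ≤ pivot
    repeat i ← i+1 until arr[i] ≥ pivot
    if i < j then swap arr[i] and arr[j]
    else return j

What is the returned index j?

3

pivot=0
j stops at 6 (-2), i stops at 0 (0); swap ⇒ [-2, -5, 4, 3, -1, -3, 0]
j stops at 5 (-3), i stops at 2 (4); swap ⇒ [-2, -5, -3, 3, -1, 4, 0]
j stops at 4 (-1), i stops at 3 (3); swap ⇒ [-2, -5, -3, -1, 3, 4, 0]
j stops at 3, i stops at 4; i≥j ⇒ return 3. arr=[-2, -5, -3, -1, 3, 4, 0]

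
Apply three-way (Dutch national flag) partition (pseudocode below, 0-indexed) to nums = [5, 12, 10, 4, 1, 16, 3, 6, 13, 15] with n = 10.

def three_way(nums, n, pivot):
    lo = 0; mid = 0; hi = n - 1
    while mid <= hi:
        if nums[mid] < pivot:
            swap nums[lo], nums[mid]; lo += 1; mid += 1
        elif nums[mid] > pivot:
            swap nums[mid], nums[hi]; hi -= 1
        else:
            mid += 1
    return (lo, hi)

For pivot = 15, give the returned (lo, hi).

(8, 8)

lo=0 mid=0 hi=9
5<15: swap(0,0), lo=1 mid=1 ⇒ [5, 12, 10, 4, 1, 16, 3, 6, 13, 15]
12<15: swap(1,1), lo=2 mid=2 ⇒ [5, 12, 10, 4, 1, 16, 3, 6, 13, 15]
10<15: swap(2,2), lo=3 mid=3 ⇒ [5, 12, 10, 4, 1, 16, 3, 6, 13, 15]
4<15: swap(3,3), lo=4 mid=4 ⇒ [5, 12, 10, 4, 1, 16, 3, 6, 13, 15]
1<15: swap(4,4), lo=5 mid=5 ⇒ [5, 12, 10, 4, 1, 16, 3, 6, 13, 15]
16>15: swap(5,9), hi=8 ⇒ [5, 12, 10, 4, 1, 15, 3, 6, 13, 16]
15=15: mid=6
3<15: swap(5,6), lo=6 mid=7 ⇒ [5, 12, 10, 4, 1, 3, 15, 6, 13, 16]
6<15: swap(6,7), lo=7 mid=8 ⇒ [5, 12, 10, 4, 1, 3, 6, 15, 13, 16]
13<15: swap(7,8), lo=8 mid=9 ⇒ [5, 12, 10, 4, 1, 3, 6, 13, 15, 16]
done. lo=8 hi=8; nums=[5, 12, 10, 4, 1, 3, 6, 13, 15, 16]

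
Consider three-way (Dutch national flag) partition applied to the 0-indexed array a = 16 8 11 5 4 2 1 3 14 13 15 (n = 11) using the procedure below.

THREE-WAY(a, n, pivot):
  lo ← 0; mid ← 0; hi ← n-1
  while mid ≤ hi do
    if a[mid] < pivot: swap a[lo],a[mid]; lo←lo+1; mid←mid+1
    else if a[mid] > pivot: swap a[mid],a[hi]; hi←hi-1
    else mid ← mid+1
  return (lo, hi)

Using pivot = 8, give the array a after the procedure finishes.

pivot = 8; lo=0, mid=0, hi=10
a[mid]=16>8: swap a[0],a[10]; hi=9 → 15 8 11 5 4 2 1 3 14 13 16
a[mid]=15>8: swap a[0],a[9]; hi=8 → 13 8 11 5 4 2 1 3 14 15 16
a[mid]=13>8: swap a[0],a[8]; hi=7 → 14 8 11 5 4 2 1 3 13 15 16
a[mid]=14>8: swap a[0],a[7]; hi=6 → 3 8 11 5 4 2 1 14 13 15 16
a[mid]=3<8: swap a[0],a[0]; lo=1,mid=1 → 3 8 11 5 4 2 1 14 13 15 16
a[mid]=8=8: mid=2
a[mid]=11>8: swap a[2],a[6]; hi=5 → 3 8 1 5 4 2 11 14 13 15 16
a[mid]=1<8: swap a[1],a[2]; lo=2,mid=3 → 3 1 8 5 4 2 11 14 13 15 16
a[mid]=5<8: swap a[2],a[3]; lo=3,mid=4 → 3 1 5 8 4 2 11 14 13 15 16
a[mid]=4<8: swap a[3],a[4]; lo=4,mid=5 → 3 1 5 4 8 2 11 14 13 15 16
a[mid]=2<8: swap a[4],a[5]; lo=5,mid=6 → 3 1 5 4 2 8 11 14 13 15 16
end: lo=5, hi=5; a = 3 1 5 4 2 8 11 14 13 15 16

3 1 5 4 2 8 11 14 13 15 16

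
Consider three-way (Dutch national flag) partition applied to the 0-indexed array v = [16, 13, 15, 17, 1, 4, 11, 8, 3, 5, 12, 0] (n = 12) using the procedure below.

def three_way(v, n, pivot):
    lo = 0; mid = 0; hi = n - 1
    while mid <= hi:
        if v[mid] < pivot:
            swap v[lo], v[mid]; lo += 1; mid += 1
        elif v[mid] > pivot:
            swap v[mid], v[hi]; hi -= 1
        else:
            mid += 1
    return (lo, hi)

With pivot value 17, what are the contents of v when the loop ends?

[16, 13, 15, 1, 4, 11, 8, 3, 5, 12, 0, 17]

lo=0 mid=0 hi=11
16<17: swap(0,0), lo=1 mid=1 ⇒ [16, 13, 15, 17, 1, 4, 11, 8, 3, 5, 12, 0]
13<17: swap(1,1), lo=2 mid=2 ⇒ [16, 13, 15, 17, 1, 4, 11, 8, 3, 5, 12, 0]
15<17: swap(2,2), lo=3 mid=3 ⇒ [16, 13, 15, 17, 1, 4, 11, 8, 3, 5, 12, 0]
17=17: mid=4
1<17: swap(3,4), lo=4 mid=5 ⇒ [16, 13, 15, 1, 17, 4, 11, 8, 3, 5, 12, 0]
4<17: swap(4,5), lo=5 mid=6 ⇒ [16, 13, 15, 1, 4, 17, 11, 8, 3, 5, 12, 0]
11<17: swap(5,6), lo=6 mid=7 ⇒ [16, 13, 15, 1, 4, 11, 17, 8, 3, 5, 12, 0]
8<17: swap(6,7), lo=7 mid=8 ⇒ [16, 13, 15, 1, 4, 11, 8, 17, 3, 5, 12, 0]
3<17: swap(7,8), lo=8 mid=9 ⇒ [16, 13, 15, 1, 4, 11, 8, 3, 17, 5, 12, 0]
5<17: swap(8,9), lo=9 mid=10 ⇒ [16, 13, 15, 1, 4, 11, 8, 3, 5, 17, 12, 0]
12<17: swap(9,10), lo=10 mid=11 ⇒ [16, 13, 15, 1, 4, 11, 8, 3, 5, 12, 17, 0]
0<17: swap(10,11), lo=11 mid=12 ⇒ [16, 13, 15, 1, 4, 11, 8, 3, 5, 12, 0, 17]
done. lo=11 hi=11; v=[16, 13, 15, 1, 4, 11, 8, 3, 5, 12, 0, 17]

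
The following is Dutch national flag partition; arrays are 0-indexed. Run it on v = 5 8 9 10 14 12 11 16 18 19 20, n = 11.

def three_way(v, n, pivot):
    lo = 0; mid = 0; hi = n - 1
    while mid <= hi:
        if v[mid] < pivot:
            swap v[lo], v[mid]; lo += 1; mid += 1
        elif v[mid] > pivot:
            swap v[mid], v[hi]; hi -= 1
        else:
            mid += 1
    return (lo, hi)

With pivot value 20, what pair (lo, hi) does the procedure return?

pivot = 20; lo=0, mid=0, hi=10
v[mid]=5<20: swap v[0],v[0]; lo=1,mid=1 → 5 8 9 10 14 12 11 16 18 19 20
v[mid]=8<20: swap v[1],v[1]; lo=2,mid=2 → 5 8 9 10 14 12 11 16 18 19 20
v[mid]=9<20: swap v[2],v[2]; lo=3,mid=3 → 5 8 9 10 14 12 11 16 18 19 20
v[mid]=10<20: swap v[3],v[3]; lo=4,mid=4 → 5 8 9 10 14 12 11 16 18 19 20
v[mid]=14<20: swap v[4],v[4]; lo=5,mid=5 → 5 8 9 10 14 12 11 16 18 19 20
v[mid]=12<20: swap v[5],v[5]; lo=6,mid=6 → 5 8 9 10 14 12 11 16 18 19 20
v[mid]=11<20: swap v[6],v[6]; lo=7,mid=7 → 5 8 9 10 14 12 11 16 18 19 20
v[mid]=16<20: swap v[7],v[7]; lo=8,mid=8 → 5 8 9 10 14 12 11 16 18 19 20
v[mid]=18<20: swap v[8],v[8]; lo=9,mid=9 → 5 8 9 10 14 12 11 16 18 19 20
v[mid]=19<20: swap v[9],v[9]; lo=10,mid=10 → 5 8 9 10 14 12 11 16 18 19 20
v[mid]=20=20: mid=11
end: lo=10, hi=10; v = 5 8 9 10 14 12 11 16 18 19 20

(10, 10)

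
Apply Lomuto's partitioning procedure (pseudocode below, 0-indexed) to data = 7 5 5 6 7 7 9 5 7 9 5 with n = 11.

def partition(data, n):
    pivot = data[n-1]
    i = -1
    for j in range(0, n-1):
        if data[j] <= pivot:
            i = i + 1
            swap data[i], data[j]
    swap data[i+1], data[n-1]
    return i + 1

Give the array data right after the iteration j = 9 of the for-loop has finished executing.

pivot = data[10] = 5; i = -1
j=0: data[0]=7 > 5 → no swap
j=1: data[1]=5 ≤ 5 → i=0, swap data[0],data[1] → 5 7 5 6 7 7 9 5 7 9 5
j=2: data[2]=5 ≤ 5 → i=1, swap data[1],data[2] → 5 5 7 6 7 7 9 5 7 9 5
j=3: data[3]=6 > 5 → no swap
j=4: data[4]=7 > 5 → no swap
j=5: data[5]=7 > 5 → no swap
j=6: data[6]=9 > 5 → no swap
j=7: data[7]=5 ≤ 5 → i=2, swap data[2],data[7] → 5 5 5 6 7 7 9 7 7 9 5
j=8: data[8]=7 > 5 → no swap
j=9: data[9]=9 > 5 → no swap
(after j=9) data = 5 5 5 6 7 7 9 7 7 9 5

5 5 5 6 7 7 9 7 7 9 5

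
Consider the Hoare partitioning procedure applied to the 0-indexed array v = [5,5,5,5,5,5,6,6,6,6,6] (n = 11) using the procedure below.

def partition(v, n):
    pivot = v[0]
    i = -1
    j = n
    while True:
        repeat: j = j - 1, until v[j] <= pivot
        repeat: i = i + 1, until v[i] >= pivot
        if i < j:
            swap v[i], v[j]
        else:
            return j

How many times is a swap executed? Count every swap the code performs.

pivot = v[0] = 5; i = -1, j = 11
j→5 (v[5]=5≤5), i→0 (v[0]=5≥5); i<j, swap → [5,5,5,5,5,5,6,6,6,6,6]
j→4 (v[4]=5≤5), i→1 (v[1]=5≥5); i<j, swap → [5,5,5,5,5,5,6,6,6,6,6]
j→3 (v[3]=5≤5), i→2 (v[2]=5≥5); i<j, swap → [5,5,5,5,5,5,6,6,6,6,6]
j→2, i→3; i≥j, return j=2. v = [5,5,5,5,5,5,6,6,6,6,6]

3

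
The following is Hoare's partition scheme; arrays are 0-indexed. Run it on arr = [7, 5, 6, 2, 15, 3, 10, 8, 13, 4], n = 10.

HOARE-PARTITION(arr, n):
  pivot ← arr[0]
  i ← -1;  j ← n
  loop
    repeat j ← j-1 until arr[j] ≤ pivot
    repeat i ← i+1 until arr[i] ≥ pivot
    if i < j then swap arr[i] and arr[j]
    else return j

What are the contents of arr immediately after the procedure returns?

[4, 5, 6, 2, 3, 15, 10, 8, 13, 7]

pivot=7
j stops at 9 (4), i stops at 0 (7); swap ⇒ [4, 5, 6, 2, 15, 3, 10, 8, 13, 7]
j stops at 5 (3), i stops at 4 (15); swap ⇒ [4, 5, 6, 2, 3, 15, 10, 8, 13, 7]
j stops at 4, i stops at 5; i≥j ⇒ return 4. arr=[4, 5, 6, 2, 3, 15, 10, 8, 13, 7]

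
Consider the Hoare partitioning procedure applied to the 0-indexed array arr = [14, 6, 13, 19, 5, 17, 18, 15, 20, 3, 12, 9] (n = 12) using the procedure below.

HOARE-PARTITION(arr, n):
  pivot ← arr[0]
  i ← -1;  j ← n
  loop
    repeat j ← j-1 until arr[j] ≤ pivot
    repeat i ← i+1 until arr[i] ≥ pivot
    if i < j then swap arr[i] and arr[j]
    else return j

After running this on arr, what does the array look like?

pivot=14
j stops at 11 (9), i stops at 0 (14); swap ⇒ [9, 6, 13, 19, 5, 17, 18, 15, 20, 3, 12, 14]
j stops at 10 (12), i stops at 3 (19); swap ⇒ [9, 6, 13, 12, 5, 17, 18, 15, 20, 3, 19, 14]
j stops at 9 (3), i stops at 5 (17); swap ⇒ [9, 6, 13, 12, 5, 3, 18, 15, 20, 17, 19, 14]
j stops at 5, i stops at 6; i≥j ⇒ return 5. arr=[9, 6, 13, 12, 5, 3, 18, 15, 20, 17, 19, 14]

[9, 6, 13, 12, 5, 3, 18, 15, 20, 17, 19, 14]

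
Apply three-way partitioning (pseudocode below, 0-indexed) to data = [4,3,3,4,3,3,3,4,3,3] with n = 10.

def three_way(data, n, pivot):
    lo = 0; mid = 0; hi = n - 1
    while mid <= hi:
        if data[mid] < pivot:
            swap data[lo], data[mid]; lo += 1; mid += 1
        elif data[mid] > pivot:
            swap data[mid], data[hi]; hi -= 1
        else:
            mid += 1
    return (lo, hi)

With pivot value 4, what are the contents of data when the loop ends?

lo=0 mid=0 hi=9
4=4: mid=1
3<4: swap(0,1), lo=1 mid=2 ⇒ [3,4,3,4,3,3,3,4,3,3]
3<4: swap(1,2), lo=2 mid=3 ⇒ [3,3,4,4,3,3,3,4,3,3]
4=4: mid=4
3<4: swap(2,4), lo=3 mid=5 ⇒ [3,3,3,4,4,3,3,4,3,3]
3<4: swap(3,5), lo=4 mid=6 ⇒ [3,3,3,3,4,4,3,4,3,3]
3<4: swap(4,6), lo=5 mid=7 ⇒ [3,3,3,3,3,4,4,4,3,3]
4=4: mid=8
3<4: swap(5,8), lo=6 mid=9 ⇒ [3,3,3,3,3,3,4,4,4,3]
3<4: swap(6,9), lo=7 mid=10 ⇒ [3,3,3,3,3,3,3,4,4,4]
done. lo=7 hi=9; data=[3,3,3,3,3,3,3,4,4,4]

[3,3,3,3,3,3,3,4,4,4]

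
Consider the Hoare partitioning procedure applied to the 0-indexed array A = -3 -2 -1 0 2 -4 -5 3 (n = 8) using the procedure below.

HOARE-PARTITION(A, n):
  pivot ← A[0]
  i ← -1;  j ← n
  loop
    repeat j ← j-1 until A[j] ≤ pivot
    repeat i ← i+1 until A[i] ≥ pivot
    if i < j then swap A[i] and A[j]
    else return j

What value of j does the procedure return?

pivot = A[0] = -3; i = -1, j = 8
j→6 (A[6]=-5≤-3), i→0 (A[0]=-3≥-3); i<j, swap → -5 -2 -1 0 2 -4 -3 3
j→5 (A[5]=-4≤-3), i→1 (A[1]=-2≥-3); i<j, swap → -5 -4 -1 0 2 -2 -3 3
j→1, i→2; i≥j, return j=1. A = -5 -4 -1 0 2 -2 -3 3

1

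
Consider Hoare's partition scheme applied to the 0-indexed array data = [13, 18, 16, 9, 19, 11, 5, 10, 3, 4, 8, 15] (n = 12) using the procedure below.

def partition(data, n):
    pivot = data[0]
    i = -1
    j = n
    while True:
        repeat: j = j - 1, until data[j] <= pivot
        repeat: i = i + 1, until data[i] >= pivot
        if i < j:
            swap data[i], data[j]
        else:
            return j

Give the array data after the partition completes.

[8, 4, 3, 9, 10, 11, 5, 19, 16, 18, 13, 15]

pivot = data[0] = 13; i = -1, j = 12
j→10 (data[10]=8≤13), i→0 (data[0]=13≥13); i<j, swap → [8, 18, 16, 9, 19, 11, 5, 10, 3, 4, 13, 15]
j→9 (data[9]=4≤13), i→1 (data[1]=18≥13); i<j, swap → [8, 4, 16, 9, 19, 11, 5, 10, 3, 18, 13, 15]
j→8 (data[8]=3≤13), i→2 (data[2]=16≥13); i<j, swap → [8, 4, 3, 9, 19, 11, 5, 10, 16, 18, 13, 15]
j→7 (data[7]=10≤13), i→4 (data[4]=19≥13); i<j, swap → [8, 4, 3, 9, 10, 11, 5, 19, 16, 18, 13, 15]
j→6, i→7; i≥j, return j=6. data = [8, 4, 3, 9, 10, 11, 5, 19, 16, 18, 13, 15]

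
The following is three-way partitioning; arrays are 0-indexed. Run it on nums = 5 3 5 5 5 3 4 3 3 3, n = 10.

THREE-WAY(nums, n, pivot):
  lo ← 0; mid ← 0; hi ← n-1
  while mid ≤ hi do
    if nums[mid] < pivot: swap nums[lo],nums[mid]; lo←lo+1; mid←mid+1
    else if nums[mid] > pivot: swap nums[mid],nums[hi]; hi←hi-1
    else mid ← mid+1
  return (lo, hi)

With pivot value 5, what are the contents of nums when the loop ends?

3 3 4 3 3 3 5 5 5 5

pivot = 5; lo=0, mid=0, hi=9
nums[mid]=5=5: mid=1
nums[mid]=3<5: swap nums[0],nums[1]; lo=1,mid=2 → 3 5 5 5 5 3 4 3 3 3
nums[mid]=5=5: mid=3
nums[mid]=5=5: mid=4
nums[mid]=5=5: mid=5
nums[mid]=3<5: swap nums[1],nums[5]; lo=2,mid=6 → 3 3 5 5 5 5 4 3 3 3
nums[mid]=4<5: swap nums[2],nums[6]; lo=3,mid=7 → 3 3 4 5 5 5 5 3 3 3
nums[mid]=3<5: swap nums[3],nums[7]; lo=4,mid=8 → 3 3 4 3 5 5 5 5 3 3
nums[mid]=3<5: swap nums[4],nums[8]; lo=5,mid=9 → 3 3 4 3 3 5 5 5 5 3
nums[mid]=3<5: swap nums[5],nums[9]; lo=6,mid=10 → 3 3 4 3 3 3 5 5 5 5
end: lo=6, hi=9; nums = 3 3 4 3 3 3 5 5 5 5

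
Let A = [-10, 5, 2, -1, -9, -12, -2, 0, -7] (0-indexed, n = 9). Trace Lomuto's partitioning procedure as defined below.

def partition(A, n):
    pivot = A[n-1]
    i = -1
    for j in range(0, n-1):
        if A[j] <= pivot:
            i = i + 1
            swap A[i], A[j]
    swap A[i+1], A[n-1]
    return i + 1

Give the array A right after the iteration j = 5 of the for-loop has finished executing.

pivot = A[8] = -7; i = -1
j=0: A[0]=-10 ≤ -7 → i=0, swap A[0],A[0] (no change) → [-10, 5, 2, -1, -9, -12, -2, 0, -7]
j=1: A[1]=5 > -7 → no swap
j=2: A[2]=2 > -7 → no swap
j=3: A[3]=-1 > -7 → no swap
j=4: A[4]=-9 ≤ -7 → i=1, swap A[1],A[4] → [-10, -9, 2, -1, 5, -12, -2, 0, -7]
j=5: A[5]=-12 ≤ -7 → i=2, swap A[2],A[5] → [-10, -9, -12, -1, 5, 2, -2, 0, -7]
(after j=5) A = [-10, -9, -12, -1, 5, 2, -2, 0, -7]

[-10, -9, -12, -1, 5, 2, -2, 0, -7]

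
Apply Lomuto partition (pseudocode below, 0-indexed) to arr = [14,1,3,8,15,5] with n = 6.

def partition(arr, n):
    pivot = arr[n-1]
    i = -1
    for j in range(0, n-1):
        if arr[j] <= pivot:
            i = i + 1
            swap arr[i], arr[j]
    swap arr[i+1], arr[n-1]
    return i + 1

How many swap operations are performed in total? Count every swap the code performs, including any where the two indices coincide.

pivot = arr[5] = 5; i = -1
j=0: arr[0]=14 > 5 → no swap
j=1: arr[1]=1 ≤ 5 → i=0, swap arr[0],arr[1] → [1,14,3,8,15,5]
j=2: arr[2]=3 ≤ 5 → i=1, swap arr[1],arr[2] → [1,3,14,8,15,5]
j=3: arr[3]=8 > 5 → no swap
j=4: arr[4]=15 > 5 → no swap
final swap arr[2],arr[5] → [1,3,5,8,15,14]; return 2

3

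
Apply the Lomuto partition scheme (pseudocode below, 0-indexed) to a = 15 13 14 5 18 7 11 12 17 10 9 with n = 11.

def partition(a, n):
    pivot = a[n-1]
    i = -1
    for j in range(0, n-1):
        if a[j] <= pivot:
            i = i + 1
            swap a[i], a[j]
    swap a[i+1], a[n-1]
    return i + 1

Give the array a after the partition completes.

5 7 9 15 18 13 11 12 17 10 14

pivot=9, i=-1
j=0: 15>9, skip
j=1: 13>9, skip
j=2: 14>9, skip
j=3: 5≤9, i=0, swap(0,3) ⇒ 5 13 14 15 18 7 11 12 17 10 9
j=4: 18>9, skip
j=5: 7≤9, i=1, swap(1,5) ⇒ 5 7 14 15 18 13 11 12 17 10 9
j=6: 11>9, skip
j=7: 12>9, skip
j=8: 17>9, skip
j=9: 10>9, skip
swap(2,10) ⇒ 5 7 9 15 18 13 11 12 17 10 14; return 2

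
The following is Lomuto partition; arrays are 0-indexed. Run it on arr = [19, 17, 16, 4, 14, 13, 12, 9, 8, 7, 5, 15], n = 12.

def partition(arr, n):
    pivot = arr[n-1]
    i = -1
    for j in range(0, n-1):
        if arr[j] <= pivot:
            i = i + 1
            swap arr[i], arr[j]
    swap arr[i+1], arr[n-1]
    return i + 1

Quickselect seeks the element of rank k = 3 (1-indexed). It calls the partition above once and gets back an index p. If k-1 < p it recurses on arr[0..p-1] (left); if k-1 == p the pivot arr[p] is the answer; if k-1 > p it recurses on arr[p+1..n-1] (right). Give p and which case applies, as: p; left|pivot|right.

8; left

pivot = arr[11] = 15; i = -1
j=0: arr[0]=19 > 15 → no swap
j=1: arr[1]=17 > 15 → no swap
j=2: arr[2]=16 > 15 → no swap
j=3: arr[3]=4 ≤ 15 → i=0, swap arr[0],arr[3] → [4, 17, 16, 19, 14, 13, 12, 9, 8, 7, 5, 15]
j=4: arr[4]=14 ≤ 15 → i=1, swap arr[1],arr[4] → [4, 14, 16, 19, 17, 13, 12, 9, 8, 7, 5, 15]
j=5: arr[5]=13 ≤ 15 → i=2, swap arr[2],arr[5] → [4, 14, 13, 19, 17, 16, 12, 9, 8, 7, 5, 15]
j=6: arr[6]=12 ≤ 15 → i=3, swap arr[3],arr[6] → [4, 14, 13, 12, 17, 16, 19, 9, 8, 7, 5, 15]
j=7: arr[7]=9 ≤ 15 → i=4, swap arr[4],arr[7] → [4, 14, 13, 12, 9, 16, 19, 17, 8, 7, 5, 15]
j=8: arr[8]=8 ≤ 15 → i=5, swap arr[5],arr[8] → [4, 14, 13, 12, 9, 8, 19, 17, 16, 7, 5, 15]
j=9: arr[9]=7 ≤ 15 → i=6, swap arr[6],arr[9] → [4, 14, 13, 12, 9, 8, 7, 17, 16, 19, 5, 15]
j=10: arr[10]=5 ≤ 15 → i=7, swap arr[7],arr[10] → [4, 14, 13, 12, 9, 8, 7, 5, 16, 19, 17, 15]
final swap arr[8],arr[11] → [4, 14, 13, 12, 9, 8, 7, 5, 15, 19, 17, 16]; return 8
p = 8; k-1 = 2 < 8 ⇒ left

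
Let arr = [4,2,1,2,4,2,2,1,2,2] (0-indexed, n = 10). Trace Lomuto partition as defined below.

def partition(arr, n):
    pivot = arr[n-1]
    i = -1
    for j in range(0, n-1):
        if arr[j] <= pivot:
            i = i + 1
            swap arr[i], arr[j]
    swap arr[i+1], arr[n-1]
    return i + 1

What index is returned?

pivot = arr[9] = 2; i = -1
j=0: arr[0]=4 > 2 → no swap
j=1: arr[1]=2 ≤ 2 → i=0, swap arr[0],arr[1] → [2,4,1,2,4,2,2,1,2,2]
j=2: arr[2]=1 ≤ 2 → i=1, swap arr[1],arr[2] → [2,1,4,2,4,2,2,1,2,2]
j=3: arr[3]=2 ≤ 2 → i=2, swap arr[2],arr[3] → [2,1,2,4,4,2,2,1,2,2]
j=4: arr[4]=4 > 2 → no swap
j=5: arr[5]=2 ≤ 2 → i=3, swap arr[3],arr[5] → [2,1,2,2,4,4,2,1,2,2]
j=6: arr[6]=2 ≤ 2 → i=4, swap arr[4],arr[6] → [2,1,2,2,2,4,4,1,2,2]
j=7: arr[7]=1 ≤ 2 → i=5, swap arr[5],arr[7] → [2,1,2,2,2,1,4,4,2,2]
j=8: arr[8]=2 ≤ 2 → i=6, swap arr[6],arr[8] → [2,1,2,2,2,1,2,4,4,2]
final swap arr[7],arr[9] → [2,1,2,2,2,1,2,2,4,4]; return 7

7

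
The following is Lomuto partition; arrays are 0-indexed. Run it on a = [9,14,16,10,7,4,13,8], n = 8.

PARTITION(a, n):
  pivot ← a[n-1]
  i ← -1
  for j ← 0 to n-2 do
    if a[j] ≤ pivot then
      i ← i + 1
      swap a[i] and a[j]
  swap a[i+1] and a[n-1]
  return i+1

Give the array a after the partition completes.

pivot=8, i=-1
j=0: 9>8, skip
j=1: 14>8, skip
j=2: 16>8, skip
j=3: 10>8, skip
j=4: 7≤8, i=0, swap(0,4) ⇒ [7,14,16,10,9,4,13,8]
j=5: 4≤8, i=1, swap(1,5) ⇒ [7,4,16,10,9,14,13,8]
j=6: 13>8, skip
swap(2,7) ⇒ [7,4,8,10,9,14,13,16]; return 2

[7,4,8,10,9,14,13,16]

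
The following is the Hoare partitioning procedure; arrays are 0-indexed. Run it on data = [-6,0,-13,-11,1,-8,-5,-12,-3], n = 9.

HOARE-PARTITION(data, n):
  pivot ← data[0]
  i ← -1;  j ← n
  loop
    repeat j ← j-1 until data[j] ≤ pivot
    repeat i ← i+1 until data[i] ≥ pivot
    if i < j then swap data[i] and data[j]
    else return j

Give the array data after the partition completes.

pivot = data[0] = -6; i = -1, j = 9
j→7 (data[7]=-12≤-6), i→0 (data[0]=-6≥-6); i<j, swap → [-12,0,-13,-11,1,-8,-5,-6,-3]
j→5 (data[5]=-8≤-6), i→1 (data[1]=0≥-6); i<j, swap → [-12,-8,-13,-11,1,0,-5,-6,-3]
j→3, i→4; i≥j, return j=3. data = [-12,-8,-13,-11,1,0,-5,-6,-3]

[-12,-8,-13,-11,1,0,-5,-6,-3]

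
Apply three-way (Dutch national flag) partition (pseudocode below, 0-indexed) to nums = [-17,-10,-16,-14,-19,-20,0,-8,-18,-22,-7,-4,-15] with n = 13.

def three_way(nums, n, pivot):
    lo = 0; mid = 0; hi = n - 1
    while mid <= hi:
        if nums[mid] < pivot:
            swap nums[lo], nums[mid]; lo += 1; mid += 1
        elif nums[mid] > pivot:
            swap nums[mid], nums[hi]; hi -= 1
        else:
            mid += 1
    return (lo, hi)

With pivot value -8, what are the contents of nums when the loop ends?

pivot = -8; lo=0, mid=0, hi=12
nums[mid]=-17<-8: swap nums[0],nums[0]; lo=1,mid=1 → [-17,-10,-16,-14,-19,-20,0,-8,-18,-22,-7,-4,-15]
nums[mid]=-10<-8: swap nums[1],nums[1]; lo=2,mid=2 → [-17,-10,-16,-14,-19,-20,0,-8,-18,-22,-7,-4,-15]
nums[mid]=-16<-8: swap nums[2],nums[2]; lo=3,mid=3 → [-17,-10,-16,-14,-19,-20,0,-8,-18,-22,-7,-4,-15]
nums[mid]=-14<-8: swap nums[3],nums[3]; lo=4,mid=4 → [-17,-10,-16,-14,-19,-20,0,-8,-18,-22,-7,-4,-15]
nums[mid]=-19<-8: swap nums[4],nums[4]; lo=5,mid=5 → [-17,-10,-16,-14,-19,-20,0,-8,-18,-22,-7,-4,-15]
nums[mid]=-20<-8: swap nums[5],nums[5]; lo=6,mid=6 → [-17,-10,-16,-14,-19,-20,0,-8,-18,-22,-7,-4,-15]
nums[mid]=0>-8: swap nums[6],nums[12]; hi=11 → [-17,-10,-16,-14,-19,-20,-15,-8,-18,-22,-7,-4,0]
nums[mid]=-15<-8: swap nums[6],nums[6]; lo=7,mid=7 → [-17,-10,-16,-14,-19,-20,-15,-8,-18,-22,-7,-4,0]
nums[mid]=-8=-8: mid=8
nums[mid]=-18<-8: swap nums[7],nums[8]; lo=8,mid=9 → [-17,-10,-16,-14,-19,-20,-15,-18,-8,-22,-7,-4,0]
nums[mid]=-22<-8: swap nums[8],nums[9]; lo=9,mid=10 → [-17,-10,-16,-14,-19,-20,-15,-18,-22,-8,-7,-4,0]
nums[mid]=-7>-8: swap nums[10],nums[11]; hi=10 → [-17,-10,-16,-14,-19,-20,-15,-18,-22,-8,-4,-7,0]
nums[mid]=-4>-8: swap nums[10],nums[10]; hi=9 → [-17,-10,-16,-14,-19,-20,-15,-18,-22,-8,-4,-7,0]
end: lo=9, hi=9; nums = [-17,-10,-16,-14,-19,-20,-15,-18,-22,-8,-4,-7,0]

[-17,-10,-16,-14,-19,-20,-15,-18,-22,-8,-4,-7,0]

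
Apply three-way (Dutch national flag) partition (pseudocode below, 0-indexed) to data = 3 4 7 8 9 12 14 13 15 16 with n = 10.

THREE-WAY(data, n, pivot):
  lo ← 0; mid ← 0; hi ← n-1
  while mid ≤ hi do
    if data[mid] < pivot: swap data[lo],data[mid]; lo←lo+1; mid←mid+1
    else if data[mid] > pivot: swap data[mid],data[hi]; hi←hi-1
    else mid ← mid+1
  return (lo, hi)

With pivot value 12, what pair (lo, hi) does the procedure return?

(5, 5)

lo=0 mid=0 hi=9
3<12: swap(0,0), lo=1 mid=1 ⇒ 3 4 7 8 9 12 14 13 15 16
4<12: swap(1,1), lo=2 mid=2 ⇒ 3 4 7 8 9 12 14 13 15 16
7<12: swap(2,2), lo=3 mid=3 ⇒ 3 4 7 8 9 12 14 13 15 16
8<12: swap(3,3), lo=4 mid=4 ⇒ 3 4 7 8 9 12 14 13 15 16
9<12: swap(4,4), lo=5 mid=5 ⇒ 3 4 7 8 9 12 14 13 15 16
12=12: mid=6
14>12: swap(6,9), hi=8 ⇒ 3 4 7 8 9 12 16 13 15 14
16>12: swap(6,8), hi=7 ⇒ 3 4 7 8 9 12 15 13 16 14
15>12: swap(6,7), hi=6 ⇒ 3 4 7 8 9 12 13 15 16 14
13>12: swap(6,6), hi=5 ⇒ 3 4 7 8 9 12 13 15 16 14
done. lo=5 hi=5; data=3 4 7 8 9 12 13 15 16 14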